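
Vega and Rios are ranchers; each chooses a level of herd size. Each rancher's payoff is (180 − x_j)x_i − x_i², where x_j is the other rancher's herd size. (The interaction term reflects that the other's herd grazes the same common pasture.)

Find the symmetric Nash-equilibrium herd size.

60

Vega's payoff is (180 − x_R)x_V − x_V².
∂π/∂x_V = 180 − x_R − 2x_V = 0, so x_V = 90 − 0.5x_R.
By symmetry x_R = x_V; substituting into the reaction function, 1.5x_V = 90 and x_V = 60.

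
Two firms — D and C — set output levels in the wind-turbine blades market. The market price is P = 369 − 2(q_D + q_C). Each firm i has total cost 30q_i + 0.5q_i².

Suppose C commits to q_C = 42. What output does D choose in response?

51

Firm D's profit: π = q_D(369 − 2(q_D + q_C)) − 30q_D − 0.5q_D².
∂π/∂q_D = 339 − 5q_D − 2q_C = 0, so q_D = 67.8 − 0.4q_C.
At q_C = 42: q_D = 67.8 − 0.4·42 = 51.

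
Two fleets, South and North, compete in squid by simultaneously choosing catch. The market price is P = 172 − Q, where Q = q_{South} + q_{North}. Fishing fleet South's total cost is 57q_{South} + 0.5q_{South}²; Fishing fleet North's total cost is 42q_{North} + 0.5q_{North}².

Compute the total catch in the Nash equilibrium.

61.25

Fishing fleet South's profit: π = q_{South}(172 − (q_{South} + q_{North})) − 57q_{South} − 0.5q_{South}².
∂π/∂q_{South} = 115 − 3q_{South} − q_{North} = 0, so q_{South} = 115/3 − (1/3)q_{North}.
By the same steps for North: q_{North} = 130/3 − (1/3)q_{South}.
Substituting the second reaction function into the first: q_{South} = 115/3 − (1/3)(130/3 − (1/3)q_{South}), which gives (8/9)q_{South} = 215/9 ⇒ q_{South} = 26.875.
Then q_{North} = 130/3 − (1/3)·26.875 = 34.375.
Total catch: 26.875 + 34.375 = 61.25.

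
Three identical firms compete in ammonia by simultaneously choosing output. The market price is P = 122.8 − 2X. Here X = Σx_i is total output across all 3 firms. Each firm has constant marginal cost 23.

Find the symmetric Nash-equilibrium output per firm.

A representative firm's profit is π_i = x_i(122.8 − 2X) − 23x_i, with X = x_i + Σ_{j≠i} x_j.
First-order condition: 99.8 − 4x_i − 2Σ_{j≠i} x_j = 0.
In a symmetric equilibrium every firm chooses the same x, so Σ_{j≠i} x_j = 2x. The condition becomes 99.8 − 8x = 0, giving x = 99.8/8 = 12.475.

12.475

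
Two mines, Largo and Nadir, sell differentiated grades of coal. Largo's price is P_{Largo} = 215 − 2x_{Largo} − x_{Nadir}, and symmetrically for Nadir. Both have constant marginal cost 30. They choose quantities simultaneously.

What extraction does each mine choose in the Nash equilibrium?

37

Mine Largo's profit: π = x_{Largo}(215 − 2x_{Largo} − x_{Nadir}) − 30x_{Largo}.
∂π/∂x_{Largo} = 185 − 4x_{Largo} − x_{Nadir} = 0 ⇒ x_{Largo} = 46.25 − 0.25x_{Nadir}.
The game is symmetric, so in equilibrium x_{Nadir} = x_{Largo}: the reaction function gives 1.25x_{Largo} = 46.25, hence x_{Largo} = 37.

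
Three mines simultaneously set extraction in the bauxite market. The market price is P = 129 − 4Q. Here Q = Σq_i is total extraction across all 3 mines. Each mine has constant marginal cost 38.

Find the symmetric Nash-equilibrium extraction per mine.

5.6875

A representative mine's profit is π_i = q_i(129 − 4Q) − 38q_i, with Q = q_i + Σ_{j≠i} q_j.
First-order condition: 91 − 8q_i − 4Σ_{j≠i} q_j = 0.
With identical mines, set every q_j = q: then 91 − 8q − 8q = 0, i.e. q = 91/16 = 5.6875.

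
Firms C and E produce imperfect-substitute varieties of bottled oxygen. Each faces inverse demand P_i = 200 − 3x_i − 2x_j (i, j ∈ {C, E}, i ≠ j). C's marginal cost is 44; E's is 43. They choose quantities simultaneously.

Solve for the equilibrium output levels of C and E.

Firm C's profit: π = x_C(200 − 3x_C − 2x_E) − 44x_C.
∂π/∂x_C = 156 − 6x_C − 2x_E = 0 ⇒ x_C = 26 − (1/3)x_E.
Similarly x_E = 157/6 − (1/3)x_C.
Plugging x_E into C's best response: x_C = 26 − (1/3)(157/6 − (1/3)x_C) ⇒ (8/9)x_C = 311/18, so x_C = 19.4375.
Then x_E = 157/6 − (1/3)·19.4375 = 19.6875.

19.4375, 19.6875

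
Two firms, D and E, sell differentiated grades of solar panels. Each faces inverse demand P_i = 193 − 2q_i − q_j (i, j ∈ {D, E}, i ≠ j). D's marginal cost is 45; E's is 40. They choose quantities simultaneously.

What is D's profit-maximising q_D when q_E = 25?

30.75

Firm D's profit: π = q_D(193 − 2q_D − q_E) − 45q_D.
∂π/∂q_D = 148 − 4q_D − q_E = 0 ⇒ q_D = 37 − 0.25q_E.
At q_E = 25: q_D = 37 − 0.25·25 = 30.75.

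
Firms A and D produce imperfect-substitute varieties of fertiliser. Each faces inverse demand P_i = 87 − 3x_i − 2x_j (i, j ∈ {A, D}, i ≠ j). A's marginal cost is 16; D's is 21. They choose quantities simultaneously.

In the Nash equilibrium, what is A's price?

43.5625

Firm A's profit: π = x_A(87 − 3x_A − 2x_D) − 16x_A.
∂π/∂x_A = 71 − 6x_A − 2x_D = 0 ⇒ x_A = 71/6 − (1/3)x_D.
Similarly x_D = 11 − (1/3)x_A.
Solving the two reaction functions simultaneously: (1 − (−1/3)(−1/3))x_A = 71/6 − (1/3)·11, so (8/9)x_A = 49/6 and x_A = 9.1875.
Then x_D = 11 − (1/3)·9.1875 = 7.9375.
P_A = 87 − 3·9.1875 − 2·7.9375 = 43.5625.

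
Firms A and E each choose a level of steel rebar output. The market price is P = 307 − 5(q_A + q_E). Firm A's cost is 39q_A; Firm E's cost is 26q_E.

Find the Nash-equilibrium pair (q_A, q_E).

17, 19.6

Firm A's profit: π = q_A(307 − 5(q_A + q_E)) − 39q_A.
∂π/∂q_A = 268 − 10q_A − 5q_E = 0, so q_A = 26.8 − 0.5q_E.
By the same steps for E: q_E = 28.1 − 0.5q_A.
Plugging q_E into A's best response: q_A = 26.8 − 0.5(28.1 − 0.5q_A) ⇒ 0.75q_A = 12.75, so q_A = 17.
Then q_E = 28.1 − 0.5·17 = 19.6.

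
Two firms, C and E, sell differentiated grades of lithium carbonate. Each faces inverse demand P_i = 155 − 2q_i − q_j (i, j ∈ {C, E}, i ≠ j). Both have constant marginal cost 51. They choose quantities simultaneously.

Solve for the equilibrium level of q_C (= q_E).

20.8

Firm C's profit: π = q_C(155 − 2q_C − q_E) − 51q_C.
∂π/∂q_C = 104 − 4q_C − q_E = 0 ⇒ q_C = 26 − 0.25q_E.
Setting q_C = q_E in the reaction function: q_C = 26 − 0.25q_C, so q_C = 26 / 1.25 = 20.8.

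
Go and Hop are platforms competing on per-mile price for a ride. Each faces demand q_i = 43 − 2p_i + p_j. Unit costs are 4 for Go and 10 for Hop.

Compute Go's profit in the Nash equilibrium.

Go's profit: π = (p_{Go} − 4)(43 − 2p_{Go} + p_{Hop}).
∂π/∂p_{Go} = 51 − 4p_{Go} + p_{Hop} = 0 ⇒ p_{Go} = 12.75 + 0.25p_{Hop}.
Similarly p_{Hop} = 15.75 + 0.25p_{Go}.
Solving the two reaction functions simultaneously: (1 − (0.25)(0.25))p_{Go} = 12.75 + 0.25·15.75, so 0.9375p_{Go} = 16.6875 and p_{Go} = 17.8.
Then p_{Hop} = 15.75 + 0.25·17.8 = 20.2.
q_{Go} = 43 − 2·17.8 + 20.2 = 27.6.
Profit = (17.8 − 4)·27.6 = 380.88.

380.88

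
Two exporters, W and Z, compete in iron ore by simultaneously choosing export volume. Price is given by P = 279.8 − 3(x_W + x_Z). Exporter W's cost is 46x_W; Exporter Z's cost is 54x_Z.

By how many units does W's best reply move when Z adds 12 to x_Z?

-6

Exporter W's profit: π = x_W(279.8 − 3(x_W + x_Z)) − 46x_W.
∂π/∂x_W = 233.8 − 6x_W − 3x_Z = 0, so x_W = 1169/30 − 0.5x_Z.
The reaction-function slope is −0.5, so a 12-unit rise in x_Z moves x_W by −0.5 × 12 = −6. W's best response falls — the actions are strategic substitutes.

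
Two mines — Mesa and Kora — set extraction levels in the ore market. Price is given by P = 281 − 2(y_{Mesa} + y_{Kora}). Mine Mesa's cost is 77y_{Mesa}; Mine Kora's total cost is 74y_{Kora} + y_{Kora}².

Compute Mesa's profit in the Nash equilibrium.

Mine Mesa's profit: π = y_{Mesa}(281 − 2(y_{Mesa} + y_{Kora})) − 77y_{Mesa}.
∂π/∂y_{Mesa} = 204 − 4y_{Mesa} − 2y_{Kora} = 0, so y_{Mesa} = 51 − 0.5y_{Kora}.
For Kora: ∂π/∂y_{Kora} = 207 − 6y_{Kora} − 2y_{Mesa} = 0 ⇒ y_{Kora} = 34.5 − (1/3)y_{Mesa}.
Plugging y_{Kora} into Mesa's best response: y_{Mesa} = 51 − 0.5(34.5 − (1/3)y_{Mesa}) ⇒ (5/6)y_{Mesa} = 33.75, so y_{Mesa} = 40.5.
Then y_{Kora} = 34.5 − (1/3)·40.5 = 21.
Price P = 281 − 2·61.5 = 158.
Mesa's profit: (158 − 77)·40.5 = 3280.5.

3280.5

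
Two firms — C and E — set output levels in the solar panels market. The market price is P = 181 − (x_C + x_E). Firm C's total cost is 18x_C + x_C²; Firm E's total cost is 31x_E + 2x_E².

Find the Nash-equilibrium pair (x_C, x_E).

36, 19

Firm C's profit: π = x_C(181 − (x_C + x_E)) − 18x_C − x_C².
∂π/∂x_C = 163 − 4x_C − x_E = 0, so x_C = 40.75 − 0.25x_E.
For E: ∂π/∂x_E = 150 − 6x_E − x_C = 0 ⇒ x_E = 25 − (1/6)x_C.
Substituting the second reaction function into the first: x_C = 40.75 − 0.25(25 − (1/6)x_C), which gives (23/24)x_C = 34.5 ⇒ x_C = 36.
Then x_E = 25 − (1/6)·36 = 19.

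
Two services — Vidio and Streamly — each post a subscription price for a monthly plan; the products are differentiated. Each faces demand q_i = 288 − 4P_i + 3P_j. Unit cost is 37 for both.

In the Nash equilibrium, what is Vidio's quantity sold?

Vidio's profit: π = (P_{Vidio} − 37)(288 − 4P_{Vidio} + 3P_{Streamly}).
∂π/∂P_{Vidio} = 436 − 8P_{Vidio} + 3P_{Streamly} = 0 ⇒ P_{Vidio} = 54.5 + 0.375P_{Streamly}.
Setting P_{Vidio} = P_{Streamly} in the reaction function: P_{Vidio} = 54.5 + 0.375P_{Vidio}, so P_{Vidio} = 54.5 / 0.625 = 87.2.
q_{Vidio} = 288 − 4·87.2 + 3·87.2 = 200.8.

200.8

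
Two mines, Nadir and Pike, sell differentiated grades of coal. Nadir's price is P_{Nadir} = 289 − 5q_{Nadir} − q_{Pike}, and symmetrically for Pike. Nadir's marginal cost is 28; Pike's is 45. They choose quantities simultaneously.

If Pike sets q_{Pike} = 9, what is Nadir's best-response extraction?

25.2

Mine Nadir's profit: π = q_{Nadir}(289 − 5q_{Nadir} − q_{Pike}) − 28q_{Nadir}.
∂π/∂q_{Nadir} = 261 − 10q_{Nadir} − q_{Pike} = 0 ⇒ q_{Nadir} = 26.1 − 0.1q_{Pike}.
At q_{Pike} = 9: q_{Nadir} = 26.1 − 0.1·9 = 25.2.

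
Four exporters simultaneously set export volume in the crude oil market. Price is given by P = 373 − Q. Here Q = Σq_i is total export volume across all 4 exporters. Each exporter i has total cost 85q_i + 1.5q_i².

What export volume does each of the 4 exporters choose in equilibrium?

36

A representative exporter's profit is π_i = q_i(373 − Q) − 85q_i − 1.5q_i², with Q = q_i + Σ_{j≠i} q_j.
First-order condition: 288 − 5q_i − Σ_{j≠i} q_j = 0.
Imposing symmetry (q_j = q for all j) turns Σ_{j≠i} q_j into 3q, so 288 = 8q and q = 36.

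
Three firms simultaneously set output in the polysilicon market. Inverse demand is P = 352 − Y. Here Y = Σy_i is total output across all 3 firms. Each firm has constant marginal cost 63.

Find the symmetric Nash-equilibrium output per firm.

A representative firm's profit is π_i = y_i(352 − Y) − 63y_i, with Y = y_i + Σ_{j≠i} y_j.
First-order condition: 289 − 2y_i − Σ_{j≠i} y_j = 0.
With identical firms, set every y_j = y: then 289 − 2y − 2y = 0, i.e. y = 289/4 = 72.25.

72.25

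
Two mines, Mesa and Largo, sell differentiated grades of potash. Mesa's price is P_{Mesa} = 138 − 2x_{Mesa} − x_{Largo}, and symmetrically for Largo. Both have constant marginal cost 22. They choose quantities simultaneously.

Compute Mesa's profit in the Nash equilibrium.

1076.48

Mine Mesa's profit: π = x_{Mesa}(138 − 2x_{Mesa} − x_{Largo}) − 22x_{Mesa}.
∂π/∂x_{Mesa} = 116 − 4x_{Mesa} − x_{Largo} = 0 ⇒ x_{Mesa} = 29 − 0.25x_{Largo}.
The game is symmetric, so in equilibrium x_{Largo} = x_{Mesa}: the reaction function gives 1.25x_{Mesa} = 29, hence x_{Mesa} = 23.2.
P_{Mesa} = 138 − 2·23.2 − 23.2 = 68.4.
Profit = (68.4 − 22)·23.2 = 1076.48.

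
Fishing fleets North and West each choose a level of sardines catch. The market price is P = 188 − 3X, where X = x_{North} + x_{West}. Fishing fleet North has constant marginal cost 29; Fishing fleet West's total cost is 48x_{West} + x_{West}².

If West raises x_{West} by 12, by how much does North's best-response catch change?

-6

Fishing fleet North's profit: π = x_{North}(188 − 3(x_{North} + x_{West})) − 29x_{North}.
∂π/∂x_{North} = 159 − 6x_{North} − 3x_{West} = 0, so x_{North} = 26.5 − 0.5x_{West}.
The reaction-function slope is −0.5, so a 12-unit rise in x_{West} moves x_{North} by −0.5 × 12 = −6. North's best response falls — the actions are strategic substitutes.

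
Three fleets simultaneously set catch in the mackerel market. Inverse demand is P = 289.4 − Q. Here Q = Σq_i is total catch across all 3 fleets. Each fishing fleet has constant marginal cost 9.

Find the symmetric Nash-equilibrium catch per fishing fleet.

70.1

A representative fishing fleet's profit is π_i = q_i(289.4 − Q) − 9q_i, with Q = q_i + Σ_{j≠i} q_j.
First-order condition: 280.4 − 2q_i − Σ_{j≠i} q_j = 0.
With identical fishing fleets, set every q_j = q: then 280.4 − 2q − 2q = 0, i.e. q = 280.4/4 = 70.1.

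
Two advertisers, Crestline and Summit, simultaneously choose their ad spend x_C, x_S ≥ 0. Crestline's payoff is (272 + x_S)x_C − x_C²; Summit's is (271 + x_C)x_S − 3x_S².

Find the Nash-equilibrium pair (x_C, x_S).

173, 74

Expanding Crestline's payoff: 272x_C + x_Sx_C − x_C².
∂π/∂x_C = 272 + x_S − 2x_C = 0, so x_C = 136 + 0.5x_S.
Likewise for Summit: x_S = 271/6 + (1/6)x_C.
Substituting the second reaction function into the first: x_C = 136 + 0.5(271/6 + (1/6)x_C), which gives (11/12)x_C = 1903/12 ⇒ x_C = 173.
Then x_S = 271/6 + (1/6)·173 = 74.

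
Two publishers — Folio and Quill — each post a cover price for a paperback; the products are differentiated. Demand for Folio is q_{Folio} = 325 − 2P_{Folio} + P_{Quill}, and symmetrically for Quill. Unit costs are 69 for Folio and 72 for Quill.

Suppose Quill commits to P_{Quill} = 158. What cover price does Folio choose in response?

155.25

Folio's profit: π = (P_{Folio} − 69)(325 − 2P_{Folio} + P_{Quill}).
∂π/∂P_{Folio} = 463 − 4P_{Folio} + P_{Quill} = 0 ⇒ P_{Folio} = 115.75 + 0.25P_{Quill}.
At P_{Quill} = 158: P_{Folio} = 115.75 + 0.25·158 = 155.25.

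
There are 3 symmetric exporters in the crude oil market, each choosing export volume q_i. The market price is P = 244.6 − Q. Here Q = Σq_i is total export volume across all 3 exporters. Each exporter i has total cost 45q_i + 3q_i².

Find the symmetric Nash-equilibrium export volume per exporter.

19.96

A representative exporter's profit is π_i = q_i(244.6 − Q) − 45q_i − 3q_i², with Q = q_i + Σ_{j≠i} q_j.
First-order condition: 199.6 − 8q_i − Σ_{j≠i} q_j = 0.
In a symmetric equilibrium every exporter chooses the same q, so Σ_{j≠i} q_j = 2q. The condition becomes 199.6 − 10q = 0, giving q = 199.6/10 = 19.96.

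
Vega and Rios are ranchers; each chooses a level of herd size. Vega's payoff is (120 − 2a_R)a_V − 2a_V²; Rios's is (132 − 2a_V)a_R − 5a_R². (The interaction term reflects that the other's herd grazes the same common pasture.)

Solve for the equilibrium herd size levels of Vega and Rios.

Expanding Vega's payoff: 120a_V − 2a_Ra_V − 2a_V².
∂π/∂a_V = 120 − 2a_R − 4a_V = 0, so a_V = 30 − 0.5a_R.
Likewise for Rios: a_R = 13.2 − 0.2a_V.
Substituting the second reaction function into the first: a_V = 30 − 0.5(13.2 − 0.2a_V), which gives 0.9a_V = 23.4 ⇒ a_V = 26.
Then a_R = 13.2 − 0.2·26 = 8.

26, 8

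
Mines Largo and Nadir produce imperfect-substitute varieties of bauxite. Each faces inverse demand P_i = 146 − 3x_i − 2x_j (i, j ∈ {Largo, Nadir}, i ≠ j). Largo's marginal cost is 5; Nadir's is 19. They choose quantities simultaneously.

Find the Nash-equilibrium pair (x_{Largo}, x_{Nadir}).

18.5, 15

Mine Largo's profit: π = x_{Largo}(146 − 3x_{Largo} − 2x_{Nadir}) − 5x_{Largo}.
∂π/∂x_{Largo} = 141 − 6x_{Largo} − 2x_{Nadir} = 0 ⇒ x_{Largo} = 23.5 − (1/3)x_{Nadir}.
Similarly x_{Nadir} = 127/6 − (1/3)x_{Largo}.
Substituting the second reaction function into the first: x_{Largo} = 23.5 − (1/3)(127/6 − (1/3)x_{Largo}), which gives (8/9)x_{Largo} = 148/9 ⇒ x_{Largo} = 18.5.
Then x_{Nadir} = 127/6 − (1/3)·18.5 = 15.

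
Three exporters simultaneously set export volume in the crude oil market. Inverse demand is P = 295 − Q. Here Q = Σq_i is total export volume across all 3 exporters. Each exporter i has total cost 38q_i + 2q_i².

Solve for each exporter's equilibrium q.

32.125

A representative exporter's profit is π_i = q_i(295 − Q) − 38q_i − 2q_i², with Q = q_i + Σ_{j≠i} q_j.
First-order condition: 257 − 6q_i − Σ_{j≠i} q_j = 0.
Imposing symmetry (q_j = q for all j) turns Σ_{j≠i} q_j into 2q, so 257 = 8q and q = 32.125.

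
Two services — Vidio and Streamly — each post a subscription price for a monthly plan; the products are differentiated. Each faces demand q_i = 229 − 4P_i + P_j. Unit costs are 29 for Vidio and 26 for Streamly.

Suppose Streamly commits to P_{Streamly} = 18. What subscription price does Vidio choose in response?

Vidio's profit: π = (P_{Vidio} − 29)(229 − 4P_{Vidio} + P_{Streamly}).
∂π/∂P_{Vidio} = 345 − 8P_{Vidio} + P_{Streamly} = 0 ⇒ P_{Vidio} = 43.125 + 0.125P_{Streamly}.
At P_{Streamly} = 18: P_{Vidio} = 43.125 + 0.125·18 = 45.375.

45.375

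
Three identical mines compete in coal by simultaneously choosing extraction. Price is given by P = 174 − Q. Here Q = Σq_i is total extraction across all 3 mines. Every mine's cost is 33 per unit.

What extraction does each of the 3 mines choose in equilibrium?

A representative mine's profit is π_i = q_i(174 − Q) − 33q_i, with Q = q_i + Σ_{j≠i} q_j.
First-order condition: 141 − 2q_i − Σ_{j≠i} q_j = 0.
Imposing symmetry (q_j = q for all j) turns Σ_{j≠i} q_j into 2q, so 141 = 4q and q = 35.25.

35.25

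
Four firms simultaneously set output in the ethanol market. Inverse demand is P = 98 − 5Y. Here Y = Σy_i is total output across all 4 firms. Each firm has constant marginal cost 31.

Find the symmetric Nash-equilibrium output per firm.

2.68

A representative firm's profit is π_i = y_i(98 − 5Y) − 31y_i, with Y = y_i + Σ_{j≠i} y_j.
First-order condition: 67 − 10y_i − 5Σ_{j≠i} y_j = 0.
In a symmetric equilibrium every firm chooses the same y, so Σ_{j≠i} y_j = 3y. The condition becomes 67 − 25y = 0, giving y = 67/25 = 2.68.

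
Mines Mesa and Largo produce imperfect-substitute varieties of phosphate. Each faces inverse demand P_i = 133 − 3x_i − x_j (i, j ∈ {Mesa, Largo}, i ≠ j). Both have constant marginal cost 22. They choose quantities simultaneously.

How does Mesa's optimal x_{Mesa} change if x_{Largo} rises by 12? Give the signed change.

Mine Mesa's profit: π = x_{Mesa}(133 − 3x_{Mesa} − x_{Largo}) − 22x_{Mesa}.
∂π/∂x_{Mesa} = 111 − 6x_{Mesa} − x_{Largo} = 0 ⇒ x_{Mesa} = 18.5 − (1/6)x_{Largo}.
The reaction-function slope is −1/6, so a 12-unit rise in x_{Largo} moves x_{Mesa} by −1/6 × 12 = −2. Mesa's best response falls — the actions are strategic substitutes.

-2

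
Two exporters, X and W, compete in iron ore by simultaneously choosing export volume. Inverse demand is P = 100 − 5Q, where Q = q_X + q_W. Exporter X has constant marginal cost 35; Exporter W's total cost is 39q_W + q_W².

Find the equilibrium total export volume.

Exporter X's profit: π = q_X(100 − 5(q_X + q_W)) − 35q_X.
∂π/∂q_X = 65 − 10q_X − 5q_W = 0, so q_X = 6.5 − 0.5q_W.
For W: ∂π/∂q_W = 61 − 12q_W − 5q_X = 0 ⇒ q_W = 61/12 − (5/12)q_X.
Solving the two reaction functions simultaneously: (1 − (−0.5)(−5/12))q_X = 6.5 − 0.5·(61/12), so (19/24)q_X = 95/24 and q_X = 5.
Then q_W = 61/12 − (5/12)·5 = 3.
Total export volume: 5 + 3 = 8.

8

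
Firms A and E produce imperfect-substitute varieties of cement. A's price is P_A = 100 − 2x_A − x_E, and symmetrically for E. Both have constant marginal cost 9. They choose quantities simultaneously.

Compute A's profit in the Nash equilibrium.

Firm A's profit: π = x_A(100 − 2x_A − x_E) − 9x_A.
∂π/∂x_A = 91 − 4x_A − x_E = 0 ⇒ x_A = 22.75 − 0.25x_E.
Setting x_A = x_E in the reaction function: x_A = 22.75 − 0.25x_A, so x_A = 22.75 / 1.25 = 18.2.
P_A = 100 − 2·18.2 − 18.2 = 45.4.
Profit = (45.4 − 9)·18.2 = 662.48.

662.48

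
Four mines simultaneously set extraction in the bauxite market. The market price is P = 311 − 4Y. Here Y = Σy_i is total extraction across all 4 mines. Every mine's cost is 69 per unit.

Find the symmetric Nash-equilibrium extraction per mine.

12.1

A representative mine's profit is π_i = y_i(311 − 4Y) − 69y_i, with Y = y_i + Σ_{j≠i} y_j.
First-order condition: 242 − 8y_i − 4Σ_{j≠i} y_j = 0.
With identical mines, set every y_j = y: then 242 − 8y − 12y = 0, i.e. y = 242/20 = 12.1.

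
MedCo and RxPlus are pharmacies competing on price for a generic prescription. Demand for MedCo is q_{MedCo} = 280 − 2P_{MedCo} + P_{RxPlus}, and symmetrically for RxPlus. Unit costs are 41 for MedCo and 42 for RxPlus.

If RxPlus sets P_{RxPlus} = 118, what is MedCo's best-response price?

120

MedCo's profit: π = (P_{MedCo} − 41)(280 − 2P_{MedCo} + P_{RxPlus}).
∂π/∂P_{MedCo} = 362 − 4P_{MedCo} + P_{RxPlus} = 0 ⇒ P_{MedCo} = 90.5 + 0.25P_{RxPlus}.
At P_{RxPlus} = 118: P_{MedCo} = 90.5 + 0.25·118 = 120.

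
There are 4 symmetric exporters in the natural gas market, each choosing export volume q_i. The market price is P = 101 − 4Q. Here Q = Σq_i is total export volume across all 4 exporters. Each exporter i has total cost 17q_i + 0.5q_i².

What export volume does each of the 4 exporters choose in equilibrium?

A representative exporter's profit is π_i = q_i(101 − 4Q) − 17q_i − 0.5q_i², with Q = q_i + Σ_{j≠i} q_j.
First-order condition: 84 − 9q_i − 4Σ_{j≠i} q_j = 0.
In a symmetric equilibrium every exporter chooses the same q, so Σ_{j≠i} q_j = 3q. The condition becomes 84 − 21q = 0, giving q = 84/21 = 4.

4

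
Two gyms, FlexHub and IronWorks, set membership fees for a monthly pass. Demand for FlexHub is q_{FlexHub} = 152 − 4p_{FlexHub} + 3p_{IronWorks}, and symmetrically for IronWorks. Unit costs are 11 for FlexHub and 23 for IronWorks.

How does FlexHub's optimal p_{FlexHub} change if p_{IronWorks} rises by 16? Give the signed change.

FlexHub's profit: π = (p_{FlexHub} − 11)(152 − 4p_{FlexHub} + 3p_{IronWorks}).
∂π/∂p_{FlexHub} = 196 − 8p_{FlexHub} + 3p_{IronWorks} = 0 ⇒ p_{FlexHub} = 24.5 + 0.375p_{IronWorks}.
The reaction-function slope is 0.375, so a 16-unit rise in p_{IronWorks} moves p_{FlexHub} by 0.375 × 16 = 6. FlexHub's best response rises — the actions are strategic complements.

6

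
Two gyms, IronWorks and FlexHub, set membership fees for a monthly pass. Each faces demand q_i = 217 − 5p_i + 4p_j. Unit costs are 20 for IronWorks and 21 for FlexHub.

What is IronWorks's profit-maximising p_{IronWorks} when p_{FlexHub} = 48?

50.9

IronWorks's profit: π = (p_{IronWorks} − 20)(217 − 5p_{IronWorks} + 4p_{FlexHub}).
∂π/∂p_{IronWorks} = 317 − 10p_{IronWorks} + 4p_{FlexHub} = 0 ⇒ p_{IronWorks} = 31.7 + 0.4p_{FlexHub}.
At p_{FlexHub} = 48: p_{IronWorks} = 31.7 + 0.4·48 = 50.9.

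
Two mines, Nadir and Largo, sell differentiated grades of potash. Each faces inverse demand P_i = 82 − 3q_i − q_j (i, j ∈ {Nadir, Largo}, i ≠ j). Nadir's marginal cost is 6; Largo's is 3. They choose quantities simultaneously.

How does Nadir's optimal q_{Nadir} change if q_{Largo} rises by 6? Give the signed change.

Mine Nadir's profit: π = q_{Nadir}(82 − 3q_{Nadir} − q_{Largo}) − 6q_{Nadir}.
∂π/∂q_{Nadir} = 76 − 6q_{Nadir} − q_{Largo} = 0 ⇒ q_{Nadir} = 38/3 − (1/6)q_{Largo}.
The reaction-function slope is −1/6, so a 6-unit rise in q_{Largo} moves q_{Nadir} by −1/6 × 6 = −1. Nadir's best response falls — the actions are strategic substitutes.

-1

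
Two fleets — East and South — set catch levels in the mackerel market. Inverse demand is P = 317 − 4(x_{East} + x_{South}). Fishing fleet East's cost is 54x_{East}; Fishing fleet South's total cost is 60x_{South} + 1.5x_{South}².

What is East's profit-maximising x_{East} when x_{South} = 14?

Fishing fleet East's profit: π = x_{East}(317 − 4(x_{East} + x_{South})) − 54x_{East}.
∂π/∂x_{East} = 263 − 8x_{East} − 4x_{South} = 0, so x_{East} = 32.875 − 0.5x_{South}.
At x_{South} = 14: x_{East} = 32.875 − 0.5·14 = 25.875.

25.875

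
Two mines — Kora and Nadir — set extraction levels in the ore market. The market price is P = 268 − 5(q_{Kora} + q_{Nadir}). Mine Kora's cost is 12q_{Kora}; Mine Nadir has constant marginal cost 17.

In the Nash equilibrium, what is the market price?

Mine Kora's profit: π = q_{Kora}(268 − 5(q_{Kora} + q_{Nadir})) − 12q_{Kora}.
∂π/∂q_{Kora} = 256 − 10q_{Kora} − 5q_{Nadir} = 0, so q_{Kora} = 25.6 − 0.5q_{Nadir}.
By the same steps for Nadir: q_{Nadir} = 25.1 − 0.5q_{Kora}.
Plugging q_{Nadir} into Kora's best response: q_{Kora} = 25.6 − 0.5(25.1 − 0.5q_{Kora}) ⇒ 0.75q_{Kora} = 13.05, so q_{Kora} = 17.4.
Then q_{Nadir} = 25.1 − 0.5·17.4 = 16.4.
Equilibrium price: P = 268 − 5·33.8 = 99.

99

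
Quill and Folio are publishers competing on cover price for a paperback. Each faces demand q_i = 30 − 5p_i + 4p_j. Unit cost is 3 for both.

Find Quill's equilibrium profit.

Quill's profit: π = (p_{Quill} − 3)(30 − 5p_{Quill} + 4p_{Folio}).
∂π/∂p_{Quill} = 45 − 10p_{Quill} + 4p_{Folio} = 0 ⇒ p_{Quill} = 4.5 + 0.4p_{Folio}.
Setting p_{Quill} = p_{Folio} in the reaction function: p_{Quill} = 4.5 + 0.4p_{Quill}, so p_{Quill} = 4.5 / 0.6 = 7.5.
q_{Quill} = 30 − 5·7.5 + 4·7.5 = 22.5.
Profit = (7.5 − 3)·22.5 = 101.25.

101.25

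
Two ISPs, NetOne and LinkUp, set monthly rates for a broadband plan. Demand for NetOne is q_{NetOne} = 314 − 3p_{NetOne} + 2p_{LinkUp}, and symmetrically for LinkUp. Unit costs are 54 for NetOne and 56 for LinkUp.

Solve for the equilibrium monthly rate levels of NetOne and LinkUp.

119.375, 120.125

NetOne's profit: π = (p_{NetOne} − 54)(314 − 3p_{NetOne} + 2p_{LinkUp}).
∂π/∂p_{NetOne} = 476 − 6p_{NetOne} + 2p_{LinkUp} = 0 ⇒ p_{NetOne} = 238/3 + (1/3)p_{LinkUp}.
Similarly p_{LinkUp} = 241/3 + (1/3)p_{NetOne}.
Substituting the second reaction function into the first: p_{NetOne} = 238/3 + (1/3)(241/3 + (1/3)p_{NetOne}), which gives (8/9)p_{NetOne} = 955/9 ⇒ p_{NetOne} = 119.375.
Then p_{LinkUp} = 241/3 + (1/3)·119.375 = 120.125.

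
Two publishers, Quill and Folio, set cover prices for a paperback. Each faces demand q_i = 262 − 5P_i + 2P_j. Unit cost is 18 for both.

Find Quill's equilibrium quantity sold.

130

Quill's profit: π = (P_{Quill} − 18)(262 − 5P_{Quill} + 2P_{Folio}).
∂π/∂P_{Quill} = 352 − 10P_{Quill} + 2P_{Folio} = 0 ⇒ P_{Quill} = 35.2 + 0.2P_{Folio}.
By symmetry P_{Folio} = P_{Quill}; substituting into the reaction function, 0.8P_{Quill} = 35.2 and P_{Quill} = 44.
q_{Quill} = 262 − 5·44 + 2·44 = 130.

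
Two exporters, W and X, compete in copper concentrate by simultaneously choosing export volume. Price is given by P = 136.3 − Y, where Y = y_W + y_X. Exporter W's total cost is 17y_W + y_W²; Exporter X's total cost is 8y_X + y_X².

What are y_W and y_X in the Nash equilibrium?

Exporter W's profit: π = y_W(136.3 − (y_W + y_X)) − 17y_W − y_W².
∂π/∂y_W = 119.3 − 4y_W − y_X = 0, so y_W = 29.825 − 0.25y_X.
By the same steps for X: y_X = 32.075 − 0.25y_W.
Solving the two reaction functions simultaneously: (1 − (−0.25)(−0.25))y_W = 29.825 − 0.25·32.075, so 0.9375y_W = 3489/160 and y_W = 23.26.
Then y_X = 32.075 − 0.25·23.26 = 26.26.

23.26, 26.26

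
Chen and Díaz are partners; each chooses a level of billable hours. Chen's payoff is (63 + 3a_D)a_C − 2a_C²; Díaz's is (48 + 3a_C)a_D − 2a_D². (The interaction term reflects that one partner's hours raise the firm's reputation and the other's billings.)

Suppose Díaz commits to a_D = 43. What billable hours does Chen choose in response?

48

Expanding Chen's payoff: 63a_C + 3a_Da_C − 2a_C².
∂π/∂a_C = 63 + 3a_D − 4a_C = 0, so a_C = 15.75 + 0.75a_D.
At a_D = 43: a_C = 15.75 + 0.75·43 = 48.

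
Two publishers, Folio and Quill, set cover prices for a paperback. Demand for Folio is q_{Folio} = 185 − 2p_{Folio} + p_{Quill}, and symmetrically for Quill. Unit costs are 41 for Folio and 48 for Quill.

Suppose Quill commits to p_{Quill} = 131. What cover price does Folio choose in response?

Folio's profit: π = (p_{Folio} − 41)(185 − 2p_{Folio} + p_{Quill}).
∂π/∂p_{Folio} = 267 − 4p_{Folio} + p_{Quill} = 0 ⇒ p_{Folio} = 66.75 + 0.25p_{Quill}.
At p_{Quill} = 131: p_{Folio} = 66.75 + 0.25·131 = 99.5.

99.5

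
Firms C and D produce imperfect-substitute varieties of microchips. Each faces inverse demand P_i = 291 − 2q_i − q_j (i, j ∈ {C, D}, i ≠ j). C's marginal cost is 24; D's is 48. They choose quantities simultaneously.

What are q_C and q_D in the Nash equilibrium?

55, 47

Firm C's profit: π = q_C(291 − 2q_C − q_D) − 24q_C.
∂π/∂q_C = 267 − 4q_C − q_D = 0 ⇒ q_C = 66.75 − 0.25q_D.
Similarly q_D = 60.75 − 0.25q_C.
Plugging q_D into C's best response: q_C = 66.75 − 0.25(60.75 − 0.25q_C) ⇒ 0.9375q_C = 51.5625, so q_C = 55.
Then q_D = 60.75 − 0.25·55 = 47.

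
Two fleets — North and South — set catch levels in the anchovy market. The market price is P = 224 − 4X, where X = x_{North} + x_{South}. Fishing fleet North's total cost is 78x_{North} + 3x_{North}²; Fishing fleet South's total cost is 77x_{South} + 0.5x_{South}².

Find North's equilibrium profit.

304.92

Fishing fleet North's profit: π = x_{North}(224 − 4(x_{North} + x_{South})) − 78x_{North} − 3x_{North}².
∂π/∂x_{North} = 146 − 14x_{North} − 4x_{South} = 0, so x_{North} = 73/7 − (2/7)x_{South}.
For South: ∂π/∂x_{South} = 147 − 9x_{South} − 4x_{North} = 0 ⇒ x_{South} = 49/3 − (4/9)x_{North}.
Substituting the second reaction function into the first: x_{North} = 73/7 − (2/7)(49/3 − (4/9)x_{North}), which gives (55/63)x_{North} = 121/21 ⇒ x_{North} = 6.6.
Then x_{South} = 49/3 − (4/9)·6.6 = 13.4.
Price P = 224 − 4·20 = 144.
North's profit: (144 − 78)·6.6 − 3(6.6)² = 304.92.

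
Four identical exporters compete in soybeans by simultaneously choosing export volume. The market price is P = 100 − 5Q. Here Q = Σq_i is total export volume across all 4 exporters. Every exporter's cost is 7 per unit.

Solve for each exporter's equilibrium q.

A representative exporter's profit is π_i = q_i(100 − 5Q) − 7q_i, with Q = q_i + Σ_{j≠i} q_j.
First-order condition: 93 − 10q_i − 5Σ_{j≠i} q_j = 0.
In a symmetric equilibrium every exporter chooses the same q, so Σ_{j≠i} q_j = 3q. The condition becomes 93 − 25q = 0, giving q = 93/25 = 3.72.

3.72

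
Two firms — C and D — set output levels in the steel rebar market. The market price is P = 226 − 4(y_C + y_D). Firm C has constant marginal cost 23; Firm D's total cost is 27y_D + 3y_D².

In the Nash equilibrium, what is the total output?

Firm C's profit: π = y_C(226 − 4(y_C + y_D)) − 23y_C.
∂π/∂y_C = 203 − 8y_C − 4y_D = 0, so y_C = 25.375 − 0.5y_D.
For D: ∂π/∂y_D = 199 − 14y_D − 4y_C = 0 ⇒ y_D = 199/14 − (2/7)y_C.
Solving the two reaction functions simultaneously: (1 − (−0.5)(−2/7))y_C = 25.375 − 0.5·(199/14), so (6/7)y_C = 1023/56 and y_C = 21.3125.
Then y_D = 199/14 − (2/7)·21.3125 = 8.125.
Total output: 21.3125 + 8.125 = 29.4375.

29.4375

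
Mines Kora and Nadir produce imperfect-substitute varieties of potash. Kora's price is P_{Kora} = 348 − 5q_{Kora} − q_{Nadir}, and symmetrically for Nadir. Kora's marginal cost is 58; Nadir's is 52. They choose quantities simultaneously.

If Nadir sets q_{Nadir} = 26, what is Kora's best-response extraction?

26.4

Mine Kora's profit: π = q_{Kora}(348 − 5q_{Kora} − q_{Nadir}) − 58q_{Kora}.
∂π/∂q_{Kora} = 290 − 10q_{Kora} − q_{Nadir} = 0 ⇒ q_{Kora} = 29 − 0.1q_{Nadir}.
At q_{Nadir} = 26: q_{Kora} = 29 − 0.1·26 = 26.4.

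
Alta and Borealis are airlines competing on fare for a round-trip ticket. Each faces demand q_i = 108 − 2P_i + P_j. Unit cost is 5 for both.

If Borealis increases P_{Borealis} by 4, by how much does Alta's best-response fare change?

Alta's profit: π = (P_{Alta} − 5)(108 − 2P_{Alta} + P_{Borealis}).
∂π/∂P_{Alta} = 118 − 4P_{Alta} + P_{Borealis} = 0 ⇒ P_{Alta} = 29.5 + 0.25P_{Borealis}.
The reaction-function slope is 0.25, so a 4-unit rise in P_{Borealis} moves P_{Alta} by 0.25 × 4 = 1. Alta's best response rises — the actions are strategic complements.

1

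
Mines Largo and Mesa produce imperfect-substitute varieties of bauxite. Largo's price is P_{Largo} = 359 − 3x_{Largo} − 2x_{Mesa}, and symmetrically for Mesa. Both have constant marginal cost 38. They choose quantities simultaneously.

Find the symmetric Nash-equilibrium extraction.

40.125

Mine Largo's profit: π = x_{Largo}(359 − 3x_{Largo} − 2x_{Mesa}) − 38x_{Largo}.
∂π/∂x_{Largo} = 321 − 6x_{Largo} − 2x_{Mesa} = 0 ⇒ x_{Largo} = 53.5 − (1/3)x_{Mesa}.
Setting x_{Largo} = x_{Mesa} in the reaction function: x_{Largo} = 53.5 − (1/3)x_{Largo}, so x_{Largo} = 53.5 / (4/3) = 40.125.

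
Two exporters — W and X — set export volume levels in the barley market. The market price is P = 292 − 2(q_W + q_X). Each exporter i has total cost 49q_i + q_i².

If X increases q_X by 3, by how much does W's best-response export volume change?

-1

Exporter W's profit: π = q_W(292 − 2(q_W + q_X)) − 49q_W − q_W².
∂π/∂q_W = 243 − 6q_W − 2q_X = 0, so q_W = 40.5 − (1/3)q_X.
The reaction-function slope is −1/3, so a 3-unit rise in q_X moves q_W by −1/3 × 3 = −1. W's best response falls — the actions are strategic substitutes.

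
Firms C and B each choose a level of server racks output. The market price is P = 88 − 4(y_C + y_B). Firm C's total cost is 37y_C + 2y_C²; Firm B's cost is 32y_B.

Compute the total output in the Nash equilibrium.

Firm C's profit: π = y_C(88 − 4(y_C + y_B)) − 37y_C − 2y_C².
∂π/∂y_C = 51 − 12y_C − 4y_B = 0, so y_C = 4.25 − (1/3)y_B.
For B: ∂π/∂y_B = 56 − 8y_B − 4y_C = 0 ⇒ y_B = 7 − 0.5y_C.
Substituting the second reaction function into the first: y_C = 4.25 − (1/3)(7 − 0.5y_C), which gives (5/6)y_C = 23/12 ⇒ y_C = 2.3.
Then y_B = 7 − 0.5·2.3 = 5.85.
Total output: 2.3 + 5.85 = 8.15.

8.15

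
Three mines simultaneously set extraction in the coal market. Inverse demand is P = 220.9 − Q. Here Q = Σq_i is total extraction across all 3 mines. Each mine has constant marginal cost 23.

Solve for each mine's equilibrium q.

A representative mine's profit is π_i = q_i(220.9 − Q) − 23q_i, with Q = q_i + Σ_{j≠i} q_j.
First-order condition: 197.9 − 2q_i − Σ_{j≠i} q_j = 0.
In a symmetric equilibrium every mine chooses the same q, so Σ_{j≠i} q_j = 2q. The condition becomes 197.9 − 4q = 0, giving q = 197.9/4 = 49.475.

49.475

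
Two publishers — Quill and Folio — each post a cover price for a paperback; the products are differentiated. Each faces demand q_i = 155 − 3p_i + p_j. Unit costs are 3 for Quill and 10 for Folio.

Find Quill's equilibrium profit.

Quill's profit: π = (p_{Quill} − 3)(155 − 3p_{Quill} + p_{Folio}).
∂π/∂p_{Quill} = 164 − 6p_{Quill} + p_{Folio} = 0 ⇒ p_{Quill} = 82/3 + (1/6)p_{Folio}.
Similarly p_{Folio} = 185/6 + (1/6)p_{Quill}.
Plugging p_{Folio} into Quill's best response: p_{Quill} = 82/3 + (1/6)(185/6 + (1/6)p_{Quill}) ⇒ (35/36)p_{Quill} = 1169/36, so p_{Quill} = 33.4.
Then p_{Folio} = 185/6 + (1/6)·33.4 = 36.4.
q_{Quill} = 155 − 3·33.4 + 36.4 = 91.2.
Profit = (33.4 − 3)·91.2 = 2772.48.

2772.48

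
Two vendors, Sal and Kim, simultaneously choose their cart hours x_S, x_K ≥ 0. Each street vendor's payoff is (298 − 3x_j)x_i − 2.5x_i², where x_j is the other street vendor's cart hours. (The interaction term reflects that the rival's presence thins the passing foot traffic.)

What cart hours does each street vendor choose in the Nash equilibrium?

37.25

Sal's payoff is (298 − 3x_K)x_S − 2.5x_S².
∂π/∂x_S = 298 − 3x_K − 5x_S = 0, so x_S = 59.6 − 0.6x_K.
Setting x_S = x_K in the reaction function: x_S = 59.6 − 0.6x_S, so x_S = 59.6 / 1.6 = 37.25.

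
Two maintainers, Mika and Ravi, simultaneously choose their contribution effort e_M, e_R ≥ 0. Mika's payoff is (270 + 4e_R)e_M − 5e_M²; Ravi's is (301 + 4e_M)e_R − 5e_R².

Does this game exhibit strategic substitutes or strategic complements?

strategic complements

Expanding Mika's payoff: 270e_M + 4e_Re_M − 5e_M².
∂π/∂e_M = 270 + 4e_R − 10e_M = 0, so e_M = 27 + 0.4e_R.
The best-response slope de_M/de_R = 0.4 > 0: the reaction function is upward-sloping, so the choices are strategic complements.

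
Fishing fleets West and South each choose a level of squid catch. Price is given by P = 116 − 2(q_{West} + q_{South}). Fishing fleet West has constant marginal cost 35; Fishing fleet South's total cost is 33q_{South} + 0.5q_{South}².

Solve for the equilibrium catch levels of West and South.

14.9375, 10.625

Fishing fleet West's profit: π = q_{West}(116 − 2(q_{West} + q_{South})) − 35q_{West}.
∂π/∂q_{West} = 81 − 4q_{West} − 2q_{South} = 0, so q_{West} = 20.25 − 0.5q_{South}.
For South: ∂π/∂q_{South} = 83 − 5q_{South} − 2q_{West} = 0 ⇒ q_{South} = 16.6 − 0.4q_{West}.
Substituting the second reaction function into the first: q_{West} = 20.25 − 0.5(16.6 − 0.4q_{West}), which gives 0.8q_{West} = 11.95 ⇒ q_{West} = 14.9375.
Then q_{South} = 16.6 − 0.4·14.9375 = 10.625.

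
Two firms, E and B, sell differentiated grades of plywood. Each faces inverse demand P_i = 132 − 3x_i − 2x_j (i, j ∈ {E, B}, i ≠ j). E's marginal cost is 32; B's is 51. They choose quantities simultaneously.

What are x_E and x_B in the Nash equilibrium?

Firm E's profit: π = x_E(132 − 3x_E − 2x_B) − 32x_E.
∂π/∂x_E = 100 − 6x_E − 2x_B = 0 ⇒ x_E = 50/3 − (1/3)x_B.
Similarly x_B = 13.5 − (1/3)x_E.
Substituting the second reaction function into the first: x_E = 50/3 − (1/3)(13.5 − (1/3)x_E), which gives (8/9)x_E = 73/6 ⇒ x_E = 13.6875.
Then x_B = 13.5 − (1/3)·13.6875 = 8.9375.

13.6875, 8.9375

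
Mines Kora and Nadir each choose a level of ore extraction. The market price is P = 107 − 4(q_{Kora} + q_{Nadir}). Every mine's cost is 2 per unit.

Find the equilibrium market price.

37

Mine Kora's profit: π = q_{Kora}(107 − 4(q_{Kora} + q_{Nadir})) − 2q_{Kora}.
∂π/∂q_{Kora} = 105 − 8q_{Kora} − 4q_{Nadir} = 0, so q_{Kora} = 13.125 − 0.5q_{Nadir}.
Setting q_{Kora} = q_{Nadir} in the reaction function: q_{Kora} = 13.125 − 0.5q_{Kora}, so q_{Kora} = 13.125 / 1.5 = 8.75.
Equilibrium price: P = 107 − 4·17.5 = 37.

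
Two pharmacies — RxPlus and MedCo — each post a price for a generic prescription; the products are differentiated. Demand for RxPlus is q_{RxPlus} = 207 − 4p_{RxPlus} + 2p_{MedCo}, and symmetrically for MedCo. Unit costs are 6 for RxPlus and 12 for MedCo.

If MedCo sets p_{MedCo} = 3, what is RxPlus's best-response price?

RxPlus's profit: π = (p_{RxPlus} − 6)(207 − 4p_{RxPlus} + 2p_{MedCo}).
∂π/∂p_{RxPlus} = 231 − 8p_{RxPlus} + 2p_{MedCo} = 0 ⇒ p_{RxPlus} = 28.875 + 0.25p_{MedCo}.
At p_{MedCo} = 3: p_{RxPlus} = 28.875 + 0.25·3 = 29.625.

29.625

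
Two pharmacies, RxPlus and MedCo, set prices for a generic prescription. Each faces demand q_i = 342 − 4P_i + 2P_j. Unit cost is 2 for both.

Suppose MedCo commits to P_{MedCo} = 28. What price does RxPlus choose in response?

50.75

RxPlus's profit: π = (P_{RxPlus} − 2)(342 − 4P_{RxPlus} + 2P_{MedCo}).
∂π/∂P_{RxPlus} = 350 − 8P_{RxPlus} + 2P_{MedCo} = 0 ⇒ P_{RxPlus} = 43.75 + 0.25P_{MedCo}.
At P_{MedCo} = 28: P_{RxPlus} = 43.75 + 0.25·28 = 50.75.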